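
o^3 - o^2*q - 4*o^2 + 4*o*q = o*(o - 4)*(o - q)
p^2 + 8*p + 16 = (p + 4)^2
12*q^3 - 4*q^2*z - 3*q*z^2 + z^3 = (-3*q + z)*(-2*q + z)*(2*q + z)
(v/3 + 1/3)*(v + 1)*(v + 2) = v^3/3 + 4*v^2/3 + 5*v/3 + 2/3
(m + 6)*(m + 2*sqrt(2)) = m^2 + 2*sqrt(2)*m + 6*m + 12*sqrt(2)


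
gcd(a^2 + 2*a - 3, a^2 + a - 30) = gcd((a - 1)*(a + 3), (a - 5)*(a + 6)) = 1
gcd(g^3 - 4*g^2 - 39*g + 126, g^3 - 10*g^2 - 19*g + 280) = g - 7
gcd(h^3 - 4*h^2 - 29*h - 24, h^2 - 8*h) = h - 8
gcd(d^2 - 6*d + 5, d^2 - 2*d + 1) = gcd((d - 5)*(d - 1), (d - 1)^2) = d - 1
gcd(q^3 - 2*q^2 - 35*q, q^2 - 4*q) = q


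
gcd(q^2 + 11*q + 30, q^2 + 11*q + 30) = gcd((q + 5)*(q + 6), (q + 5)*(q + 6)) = q^2 + 11*q + 30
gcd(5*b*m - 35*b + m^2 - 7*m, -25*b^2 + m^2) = 5*b + m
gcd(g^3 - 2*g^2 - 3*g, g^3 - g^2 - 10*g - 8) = g + 1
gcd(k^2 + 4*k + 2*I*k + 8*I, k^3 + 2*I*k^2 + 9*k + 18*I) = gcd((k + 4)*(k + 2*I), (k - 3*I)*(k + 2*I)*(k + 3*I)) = k + 2*I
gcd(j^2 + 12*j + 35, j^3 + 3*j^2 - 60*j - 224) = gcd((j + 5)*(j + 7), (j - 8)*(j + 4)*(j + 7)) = j + 7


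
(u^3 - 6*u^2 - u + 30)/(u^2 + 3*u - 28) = (u^3 - 6*u^2 - u + 30)/(u^2 + 3*u - 28)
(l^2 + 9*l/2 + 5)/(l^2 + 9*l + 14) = (l + 5/2)/(l + 7)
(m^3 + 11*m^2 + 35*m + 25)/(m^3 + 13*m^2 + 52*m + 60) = (m^2 + 6*m + 5)/(m^2 + 8*m + 12)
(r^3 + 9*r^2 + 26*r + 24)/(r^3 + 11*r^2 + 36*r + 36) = (r + 4)/(r + 6)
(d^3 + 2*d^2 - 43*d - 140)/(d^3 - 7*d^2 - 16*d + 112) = (d + 5)/(d - 4)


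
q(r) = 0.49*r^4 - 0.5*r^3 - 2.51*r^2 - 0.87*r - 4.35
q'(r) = 1.96*r^3 - 1.5*r^2 - 5.02*r - 0.87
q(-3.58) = 70.02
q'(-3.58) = -92.05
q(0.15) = -4.54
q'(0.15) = -1.65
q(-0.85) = -4.86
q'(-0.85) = 1.11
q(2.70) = -8.80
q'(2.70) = 13.22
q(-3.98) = 113.83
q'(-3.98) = -128.22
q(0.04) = -4.39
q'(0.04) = -1.07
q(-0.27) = -4.29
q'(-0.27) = 0.34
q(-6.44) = 873.53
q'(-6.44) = -554.25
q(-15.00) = 25937.70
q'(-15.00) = -6878.07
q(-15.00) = 25937.70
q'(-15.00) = -6878.07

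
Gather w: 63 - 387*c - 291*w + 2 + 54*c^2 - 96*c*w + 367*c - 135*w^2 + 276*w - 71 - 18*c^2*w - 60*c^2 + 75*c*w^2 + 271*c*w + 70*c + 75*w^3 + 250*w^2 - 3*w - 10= -6*c^2 + 50*c + 75*w^3 + w^2*(75*c + 115) + w*(-18*c^2 + 175*c - 18) - 16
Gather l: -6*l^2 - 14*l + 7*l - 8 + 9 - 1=-6*l^2 - 7*l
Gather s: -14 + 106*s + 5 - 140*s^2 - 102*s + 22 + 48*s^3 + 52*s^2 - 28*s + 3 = 48*s^3 - 88*s^2 - 24*s + 16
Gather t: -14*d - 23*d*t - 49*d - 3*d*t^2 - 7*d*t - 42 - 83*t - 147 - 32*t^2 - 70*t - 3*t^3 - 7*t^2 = -63*d - 3*t^3 + t^2*(-3*d - 39) + t*(-30*d - 153) - 189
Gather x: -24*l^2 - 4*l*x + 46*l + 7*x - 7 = -24*l^2 + 46*l + x*(7 - 4*l) - 7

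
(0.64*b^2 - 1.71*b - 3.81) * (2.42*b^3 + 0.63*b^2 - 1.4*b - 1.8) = 1.5488*b^5 - 3.735*b^4 - 11.1935*b^3 - 1.1583*b^2 + 8.412*b + 6.858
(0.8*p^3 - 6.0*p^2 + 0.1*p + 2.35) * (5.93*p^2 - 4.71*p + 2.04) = 4.744*p^5 - 39.348*p^4 + 30.485*p^3 + 1.2245*p^2 - 10.8645*p + 4.794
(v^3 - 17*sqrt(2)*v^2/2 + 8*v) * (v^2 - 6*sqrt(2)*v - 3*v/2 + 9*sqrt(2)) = v^5 - 29*sqrt(2)*v^4/2 - 3*v^4/2 + 87*sqrt(2)*v^3/4 + 110*v^3 - 165*v^2 - 48*sqrt(2)*v^2 + 72*sqrt(2)*v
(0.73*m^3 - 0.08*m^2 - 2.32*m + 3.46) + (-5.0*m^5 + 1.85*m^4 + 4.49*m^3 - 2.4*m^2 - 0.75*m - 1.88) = -5.0*m^5 + 1.85*m^4 + 5.22*m^3 - 2.48*m^2 - 3.07*m + 1.58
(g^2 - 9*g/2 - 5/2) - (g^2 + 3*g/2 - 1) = -6*g - 3/2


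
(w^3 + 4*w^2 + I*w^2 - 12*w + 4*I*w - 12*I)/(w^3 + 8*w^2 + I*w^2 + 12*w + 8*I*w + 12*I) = (w - 2)/(w + 2)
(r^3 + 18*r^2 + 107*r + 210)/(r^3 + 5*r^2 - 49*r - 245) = (r + 6)/(r - 7)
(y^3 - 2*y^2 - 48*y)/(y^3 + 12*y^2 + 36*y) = (y - 8)/(y + 6)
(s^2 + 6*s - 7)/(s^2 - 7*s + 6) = (s + 7)/(s - 6)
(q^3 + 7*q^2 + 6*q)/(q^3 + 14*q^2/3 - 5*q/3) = 3*(q^2 + 7*q + 6)/(3*q^2 + 14*q - 5)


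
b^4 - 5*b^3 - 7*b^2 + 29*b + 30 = (b - 5)*(b - 3)*(b + 1)*(b + 2)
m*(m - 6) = m^2 - 6*m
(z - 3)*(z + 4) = z^2 + z - 12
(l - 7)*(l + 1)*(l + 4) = l^3 - 2*l^2 - 31*l - 28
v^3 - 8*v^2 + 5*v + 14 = (v - 7)*(v - 2)*(v + 1)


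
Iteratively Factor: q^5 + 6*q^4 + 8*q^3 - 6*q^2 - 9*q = (q + 1)*(q^4 + 5*q^3 + 3*q^2 - 9*q) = (q + 1)*(q + 3)*(q^3 + 2*q^2 - 3*q) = (q - 1)*(q + 1)*(q + 3)*(q^2 + 3*q) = (q - 1)*(q + 1)*(q + 3)^2*(q)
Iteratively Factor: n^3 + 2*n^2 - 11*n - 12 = (n + 1)*(n^2 + n - 12) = (n + 1)*(n + 4)*(n - 3)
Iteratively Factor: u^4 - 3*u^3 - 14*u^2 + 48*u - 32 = (u - 4)*(u^3 + u^2 - 10*u + 8) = (u - 4)*(u + 4)*(u^2 - 3*u + 2) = (u - 4)*(u - 2)*(u + 4)*(u - 1)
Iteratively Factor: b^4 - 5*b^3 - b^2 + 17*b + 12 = (b + 1)*(b^3 - 6*b^2 + 5*b + 12) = (b - 4)*(b + 1)*(b^2 - 2*b - 3) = (b - 4)*(b + 1)^2*(b - 3)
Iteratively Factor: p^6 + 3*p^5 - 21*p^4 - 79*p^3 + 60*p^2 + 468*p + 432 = (p + 2)*(p^5 + p^4 - 23*p^3 - 33*p^2 + 126*p + 216) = (p + 2)*(p + 3)*(p^4 - 2*p^3 - 17*p^2 + 18*p + 72) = (p + 2)^2*(p + 3)*(p^3 - 4*p^2 - 9*p + 36) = (p + 2)^2*(p + 3)^2*(p^2 - 7*p + 12) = (p - 3)*(p + 2)^2*(p + 3)^2*(p - 4)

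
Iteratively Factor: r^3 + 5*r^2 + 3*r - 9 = (r + 3)*(r^2 + 2*r - 3) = (r - 1)*(r + 3)*(r + 3)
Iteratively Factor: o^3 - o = (o)*(o^2 - 1) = o*(o - 1)*(o + 1)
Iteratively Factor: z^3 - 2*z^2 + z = (z)*(z^2 - 2*z + 1) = z*(z - 1)*(z - 1)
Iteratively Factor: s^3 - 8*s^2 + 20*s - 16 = (s - 2)*(s^2 - 6*s + 8) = (s - 4)*(s - 2)*(s - 2)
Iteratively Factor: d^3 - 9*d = (d + 3)*(d^2 - 3*d) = (d - 3)*(d + 3)*(d)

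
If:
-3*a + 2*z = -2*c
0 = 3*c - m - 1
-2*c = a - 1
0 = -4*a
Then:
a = 0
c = 1/2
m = 1/2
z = -1/2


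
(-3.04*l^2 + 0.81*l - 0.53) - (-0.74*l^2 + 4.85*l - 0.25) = -2.3*l^2 - 4.04*l - 0.28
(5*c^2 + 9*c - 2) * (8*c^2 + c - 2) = 40*c^4 + 77*c^3 - 17*c^2 - 20*c + 4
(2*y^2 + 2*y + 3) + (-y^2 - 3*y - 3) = y^2 - y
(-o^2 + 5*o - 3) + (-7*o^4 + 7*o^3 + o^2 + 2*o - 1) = -7*o^4 + 7*o^3 + 7*o - 4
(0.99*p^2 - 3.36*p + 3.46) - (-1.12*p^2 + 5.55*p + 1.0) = 2.11*p^2 - 8.91*p + 2.46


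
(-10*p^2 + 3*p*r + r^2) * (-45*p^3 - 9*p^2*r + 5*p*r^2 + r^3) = 450*p^5 - 45*p^4*r - 122*p^3*r^2 - 4*p^2*r^3 + 8*p*r^4 + r^5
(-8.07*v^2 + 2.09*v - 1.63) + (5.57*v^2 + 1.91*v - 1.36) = -2.5*v^2 + 4.0*v - 2.99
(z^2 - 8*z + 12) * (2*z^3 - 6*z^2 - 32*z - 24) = 2*z^5 - 22*z^4 + 40*z^3 + 160*z^2 - 192*z - 288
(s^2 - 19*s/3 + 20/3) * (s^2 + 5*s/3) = s^4 - 14*s^3/3 - 35*s^2/9 + 100*s/9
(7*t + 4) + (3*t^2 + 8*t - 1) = 3*t^2 + 15*t + 3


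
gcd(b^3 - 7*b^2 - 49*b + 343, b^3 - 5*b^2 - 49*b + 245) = b^2 - 49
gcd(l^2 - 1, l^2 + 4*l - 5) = l - 1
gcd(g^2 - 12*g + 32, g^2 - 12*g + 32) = g^2 - 12*g + 32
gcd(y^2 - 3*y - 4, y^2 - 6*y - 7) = y + 1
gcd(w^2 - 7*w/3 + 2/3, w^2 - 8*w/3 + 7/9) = w - 1/3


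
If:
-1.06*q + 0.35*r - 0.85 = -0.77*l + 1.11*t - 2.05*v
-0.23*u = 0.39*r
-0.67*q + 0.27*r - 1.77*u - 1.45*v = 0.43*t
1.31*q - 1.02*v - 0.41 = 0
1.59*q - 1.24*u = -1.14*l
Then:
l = -2.14789591169761*v - 0.247215677196621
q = 0.778625954198473*v + 0.312977099236641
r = 0.575754335394401*v - 0.10263807822557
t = -0.20514355501757*v - 1.26850011172179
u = 0.174038480469444 - 0.976279090451375*v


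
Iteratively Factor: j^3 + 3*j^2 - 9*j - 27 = (j + 3)*(j^2 - 9) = (j + 3)^2*(j - 3)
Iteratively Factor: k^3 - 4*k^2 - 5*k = (k - 5)*(k^2 + k) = (k - 5)*(k + 1)*(k)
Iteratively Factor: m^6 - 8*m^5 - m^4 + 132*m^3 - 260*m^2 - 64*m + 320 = (m - 5)*(m^5 - 3*m^4 - 16*m^3 + 52*m^2 - 64) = (m - 5)*(m - 2)*(m^4 - m^3 - 18*m^2 + 16*m + 32) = (m - 5)*(m - 2)^2*(m^3 + m^2 - 16*m - 16) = (m - 5)*(m - 2)^2*(m + 1)*(m^2 - 16) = (m - 5)*(m - 4)*(m - 2)^2*(m + 1)*(m + 4)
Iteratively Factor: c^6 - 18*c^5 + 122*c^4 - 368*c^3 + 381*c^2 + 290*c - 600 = (c + 1)*(c^5 - 19*c^4 + 141*c^3 - 509*c^2 + 890*c - 600) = (c - 5)*(c + 1)*(c^4 - 14*c^3 + 71*c^2 - 154*c + 120) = (c - 5)*(c - 2)*(c + 1)*(c^3 - 12*c^2 + 47*c - 60) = (c - 5)*(c - 4)*(c - 2)*(c + 1)*(c^2 - 8*c + 15) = (c - 5)^2*(c - 4)*(c - 2)*(c + 1)*(c - 3)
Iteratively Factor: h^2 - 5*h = (h - 5)*(h)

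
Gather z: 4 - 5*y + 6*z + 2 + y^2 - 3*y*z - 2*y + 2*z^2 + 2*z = y^2 - 7*y + 2*z^2 + z*(8 - 3*y) + 6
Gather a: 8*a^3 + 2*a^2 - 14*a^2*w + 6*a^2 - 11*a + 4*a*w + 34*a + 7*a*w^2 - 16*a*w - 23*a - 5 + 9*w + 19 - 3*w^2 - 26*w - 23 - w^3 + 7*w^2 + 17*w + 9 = 8*a^3 + a^2*(8 - 14*w) + a*(7*w^2 - 12*w) - w^3 + 4*w^2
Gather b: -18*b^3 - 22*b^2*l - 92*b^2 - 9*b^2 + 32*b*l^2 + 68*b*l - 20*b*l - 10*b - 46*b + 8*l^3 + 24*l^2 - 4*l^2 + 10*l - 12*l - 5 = -18*b^3 + b^2*(-22*l - 101) + b*(32*l^2 + 48*l - 56) + 8*l^3 + 20*l^2 - 2*l - 5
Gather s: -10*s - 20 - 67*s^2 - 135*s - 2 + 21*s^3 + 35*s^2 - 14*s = 21*s^3 - 32*s^2 - 159*s - 22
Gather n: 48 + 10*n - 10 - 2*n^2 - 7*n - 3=-2*n^2 + 3*n + 35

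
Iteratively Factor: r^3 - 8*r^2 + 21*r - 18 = (r - 3)*(r^2 - 5*r + 6) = (r - 3)^2*(r - 2)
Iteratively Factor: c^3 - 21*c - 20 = (c + 4)*(c^2 - 4*c - 5) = (c - 5)*(c + 4)*(c + 1)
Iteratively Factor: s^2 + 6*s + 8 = (s + 4)*(s + 2)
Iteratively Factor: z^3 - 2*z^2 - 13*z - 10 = (z + 1)*(z^2 - 3*z - 10) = (z - 5)*(z + 1)*(z + 2)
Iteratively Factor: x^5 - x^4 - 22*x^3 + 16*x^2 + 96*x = (x - 4)*(x^4 + 3*x^3 - 10*x^2 - 24*x) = (x - 4)*(x + 2)*(x^3 + x^2 - 12*x) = (x - 4)*(x - 3)*(x + 2)*(x^2 + 4*x) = (x - 4)*(x - 3)*(x + 2)*(x + 4)*(x)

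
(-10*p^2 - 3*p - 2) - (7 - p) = -10*p^2 - 2*p - 9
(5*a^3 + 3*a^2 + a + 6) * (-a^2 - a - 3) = -5*a^5 - 8*a^4 - 19*a^3 - 16*a^2 - 9*a - 18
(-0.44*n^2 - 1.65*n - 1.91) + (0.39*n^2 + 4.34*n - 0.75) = -0.05*n^2 + 2.69*n - 2.66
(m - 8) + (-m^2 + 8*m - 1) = -m^2 + 9*m - 9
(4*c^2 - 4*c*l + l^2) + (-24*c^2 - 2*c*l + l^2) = -20*c^2 - 6*c*l + 2*l^2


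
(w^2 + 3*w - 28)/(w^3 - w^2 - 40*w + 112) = 1/(w - 4)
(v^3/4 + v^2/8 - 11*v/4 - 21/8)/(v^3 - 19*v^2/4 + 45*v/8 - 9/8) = (2*v^3 + v^2 - 22*v - 21)/(8*v^3 - 38*v^2 + 45*v - 9)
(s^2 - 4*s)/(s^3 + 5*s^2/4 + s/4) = 4*(s - 4)/(4*s^2 + 5*s + 1)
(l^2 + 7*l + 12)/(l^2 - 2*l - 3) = (l^2 + 7*l + 12)/(l^2 - 2*l - 3)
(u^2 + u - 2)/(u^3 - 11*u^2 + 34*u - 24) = (u + 2)/(u^2 - 10*u + 24)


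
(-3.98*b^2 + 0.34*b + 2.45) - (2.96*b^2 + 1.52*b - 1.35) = -6.94*b^2 - 1.18*b + 3.8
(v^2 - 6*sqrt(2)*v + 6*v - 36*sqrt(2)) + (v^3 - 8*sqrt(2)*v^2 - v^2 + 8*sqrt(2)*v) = v^3 - 8*sqrt(2)*v^2 + 2*sqrt(2)*v + 6*v - 36*sqrt(2)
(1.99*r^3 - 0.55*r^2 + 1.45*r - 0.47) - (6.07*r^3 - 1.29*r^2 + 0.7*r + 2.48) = -4.08*r^3 + 0.74*r^2 + 0.75*r - 2.95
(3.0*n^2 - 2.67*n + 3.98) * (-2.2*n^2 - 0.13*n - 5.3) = -6.6*n^4 + 5.484*n^3 - 24.3089*n^2 + 13.6336*n - 21.094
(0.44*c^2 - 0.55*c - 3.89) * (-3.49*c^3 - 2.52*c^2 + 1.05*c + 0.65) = -1.5356*c^5 + 0.8107*c^4 + 15.4241*c^3 + 9.5113*c^2 - 4.442*c - 2.5285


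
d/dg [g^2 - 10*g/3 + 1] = 2*g - 10/3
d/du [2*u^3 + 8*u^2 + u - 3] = 6*u^2 + 16*u + 1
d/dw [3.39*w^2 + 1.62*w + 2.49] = 6.78*w + 1.62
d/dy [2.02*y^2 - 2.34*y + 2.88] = 4.04*y - 2.34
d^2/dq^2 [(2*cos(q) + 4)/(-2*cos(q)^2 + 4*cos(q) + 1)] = 2*(-36*sin(q)^4*cos(q) - 40*sin(q)^4 + 76*sin(q)^2 - 42*cos(q) + 3*cos(3*q) + 2*cos(5*q) + 28)/(2*sin(q)^2 + 4*cos(q) - 1)^3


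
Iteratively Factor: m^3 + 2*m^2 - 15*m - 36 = (m - 4)*(m^2 + 6*m + 9) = (m - 4)*(m + 3)*(m + 3)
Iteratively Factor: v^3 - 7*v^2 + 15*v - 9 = (v - 1)*(v^2 - 6*v + 9) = (v - 3)*(v - 1)*(v - 3)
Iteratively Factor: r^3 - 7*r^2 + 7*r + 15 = (r - 3)*(r^2 - 4*r - 5) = (r - 3)*(r + 1)*(r - 5)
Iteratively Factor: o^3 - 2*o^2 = (o)*(o^2 - 2*o) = o^2*(o - 2)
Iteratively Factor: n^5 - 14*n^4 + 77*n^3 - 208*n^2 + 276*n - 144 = (n - 2)*(n^4 - 12*n^3 + 53*n^2 - 102*n + 72) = (n - 3)*(n - 2)*(n^3 - 9*n^2 + 26*n - 24) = (n - 3)*(n - 2)^2*(n^2 - 7*n + 12) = (n - 4)*(n - 3)*(n - 2)^2*(n - 3)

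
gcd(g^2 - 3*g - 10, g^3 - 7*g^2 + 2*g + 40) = g^2 - 3*g - 10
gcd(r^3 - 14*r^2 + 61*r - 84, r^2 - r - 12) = r - 4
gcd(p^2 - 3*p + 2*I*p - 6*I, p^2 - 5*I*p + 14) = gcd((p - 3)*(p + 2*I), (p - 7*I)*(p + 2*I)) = p + 2*I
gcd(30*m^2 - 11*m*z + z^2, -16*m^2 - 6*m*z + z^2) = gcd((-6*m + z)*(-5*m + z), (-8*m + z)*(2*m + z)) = 1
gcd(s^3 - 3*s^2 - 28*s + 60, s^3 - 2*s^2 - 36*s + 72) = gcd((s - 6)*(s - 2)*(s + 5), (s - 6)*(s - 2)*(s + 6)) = s^2 - 8*s + 12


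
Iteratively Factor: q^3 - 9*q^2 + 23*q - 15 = (q - 5)*(q^2 - 4*q + 3) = (q - 5)*(q - 1)*(q - 3)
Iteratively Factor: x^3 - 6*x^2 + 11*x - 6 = (x - 1)*(x^2 - 5*x + 6) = (x - 3)*(x - 1)*(x - 2)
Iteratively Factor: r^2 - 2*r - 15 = (r - 5)*(r + 3)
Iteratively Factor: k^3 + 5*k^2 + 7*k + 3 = (k + 1)*(k^2 + 4*k + 3) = (k + 1)^2*(k + 3)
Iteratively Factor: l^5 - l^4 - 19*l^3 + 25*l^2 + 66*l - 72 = (l - 3)*(l^4 + 2*l^3 - 13*l^2 - 14*l + 24) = (l - 3)*(l - 1)*(l^3 + 3*l^2 - 10*l - 24) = (l - 3)^2*(l - 1)*(l^2 + 6*l + 8) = (l - 3)^2*(l - 1)*(l + 4)*(l + 2)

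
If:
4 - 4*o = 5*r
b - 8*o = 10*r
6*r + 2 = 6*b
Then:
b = 8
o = -103/12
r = 23/3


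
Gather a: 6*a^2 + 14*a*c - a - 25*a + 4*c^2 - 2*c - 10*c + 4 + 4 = 6*a^2 + a*(14*c - 26) + 4*c^2 - 12*c + 8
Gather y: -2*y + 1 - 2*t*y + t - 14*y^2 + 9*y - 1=t - 14*y^2 + y*(7 - 2*t)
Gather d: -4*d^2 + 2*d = -4*d^2 + 2*d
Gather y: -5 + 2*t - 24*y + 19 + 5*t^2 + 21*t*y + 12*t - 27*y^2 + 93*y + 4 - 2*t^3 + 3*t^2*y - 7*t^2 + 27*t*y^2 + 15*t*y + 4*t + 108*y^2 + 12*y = -2*t^3 - 2*t^2 + 18*t + y^2*(27*t + 81) + y*(3*t^2 + 36*t + 81) + 18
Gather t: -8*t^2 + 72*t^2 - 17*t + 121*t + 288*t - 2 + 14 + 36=64*t^2 + 392*t + 48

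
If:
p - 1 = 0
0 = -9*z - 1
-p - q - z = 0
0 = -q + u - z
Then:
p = 1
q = -8/9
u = -1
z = -1/9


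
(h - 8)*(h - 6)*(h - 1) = h^3 - 15*h^2 + 62*h - 48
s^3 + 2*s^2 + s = s*(s + 1)^2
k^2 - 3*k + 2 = (k - 2)*(k - 1)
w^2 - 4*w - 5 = (w - 5)*(w + 1)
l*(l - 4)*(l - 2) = l^3 - 6*l^2 + 8*l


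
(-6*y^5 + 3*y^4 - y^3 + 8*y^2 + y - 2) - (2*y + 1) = -6*y^5 + 3*y^4 - y^3 + 8*y^2 - y - 3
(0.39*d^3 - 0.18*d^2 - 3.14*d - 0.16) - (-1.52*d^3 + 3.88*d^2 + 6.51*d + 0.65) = 1.91*d^3 - 4.06*d^2 - 9.65*d - 0.81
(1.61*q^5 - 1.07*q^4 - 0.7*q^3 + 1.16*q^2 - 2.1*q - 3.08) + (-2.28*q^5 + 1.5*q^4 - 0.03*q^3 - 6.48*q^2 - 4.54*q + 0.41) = -0.67*q^5 + 0.43*q^4 - 0.73*q^3 - 5.32*q^2 - 6.64*q - 2.67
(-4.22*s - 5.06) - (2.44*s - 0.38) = -6.66*s - 4.68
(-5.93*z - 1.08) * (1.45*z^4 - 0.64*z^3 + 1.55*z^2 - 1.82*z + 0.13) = -8.5985*z^5 + 2.2292*z^4 - 8.5003*z^3 + 9.1186*z^2 + 1.1947*z - 0.1404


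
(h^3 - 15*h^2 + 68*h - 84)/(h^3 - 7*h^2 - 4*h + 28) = (h - 6)/(h + 2)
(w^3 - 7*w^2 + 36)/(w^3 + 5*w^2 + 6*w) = (w^2 - 9*w + 18)/(w*(w + 3))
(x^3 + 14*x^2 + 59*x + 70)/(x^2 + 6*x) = (x^3 + 14*x^2 + 59*x + 70)/(x*(x + 6))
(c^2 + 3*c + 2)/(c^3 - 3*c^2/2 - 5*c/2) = 2*(c + 2)/(c*(2*c - 5))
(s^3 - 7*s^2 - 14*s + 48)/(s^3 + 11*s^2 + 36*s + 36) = (s^2 - 10*s + 16)/(s^2 + 8*s + 12)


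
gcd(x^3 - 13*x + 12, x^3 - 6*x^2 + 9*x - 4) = x - 1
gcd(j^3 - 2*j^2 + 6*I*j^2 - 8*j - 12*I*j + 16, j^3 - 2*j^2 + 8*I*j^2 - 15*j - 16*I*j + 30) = j - 2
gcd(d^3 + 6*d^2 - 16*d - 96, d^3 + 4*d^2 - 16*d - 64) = d^2 - 16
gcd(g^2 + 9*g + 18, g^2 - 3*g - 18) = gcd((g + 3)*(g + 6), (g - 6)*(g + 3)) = g + 3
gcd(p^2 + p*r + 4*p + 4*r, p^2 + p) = 1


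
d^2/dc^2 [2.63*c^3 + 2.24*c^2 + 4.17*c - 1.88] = 15.78*c + 4.48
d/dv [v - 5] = 1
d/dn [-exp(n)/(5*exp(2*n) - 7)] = (5*exp(2*n) + 7)*exp(n)/(5*exp(2*n) - 7)^2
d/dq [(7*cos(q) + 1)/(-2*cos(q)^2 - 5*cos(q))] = -(14*sin(q) + 5*sin(q)/cos(q)^2 + 4*tan(q))/(2*cos(q) + 5)^2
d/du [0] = 0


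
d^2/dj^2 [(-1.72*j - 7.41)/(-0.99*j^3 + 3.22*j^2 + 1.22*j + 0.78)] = (10.114632*j^5 + 54.252396*j^4 - 338.12344*j^3 + 423.218484*j^2 + 183.068964*j - 18.437328)/(0.970299*j^9 - 9.467766*j^8 + 27.206982*j^7 - 12.344986*j^6 - 18.608892*j^5 - 32.987496*j^4 - 18.393812*j^3 - 9.36*j^2 - 2.226744*j - 0.474552)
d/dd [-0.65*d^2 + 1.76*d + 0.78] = 1.76 - 1.3*d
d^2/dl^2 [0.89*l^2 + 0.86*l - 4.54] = 1.78000000000000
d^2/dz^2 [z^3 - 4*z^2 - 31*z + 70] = 6*z - 8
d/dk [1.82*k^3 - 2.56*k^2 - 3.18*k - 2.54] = 5.46*k^2 - 5.12*k - 3.18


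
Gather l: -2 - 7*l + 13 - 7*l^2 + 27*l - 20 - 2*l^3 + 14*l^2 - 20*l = -2*l^3 + 7*l^2 - 9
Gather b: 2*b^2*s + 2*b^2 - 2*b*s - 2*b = b^2*(2*s + 2) + b*(-2*s - 2)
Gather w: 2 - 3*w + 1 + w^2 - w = w^2 - 4*w + 3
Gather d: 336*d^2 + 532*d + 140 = 336*d^2 + 532*d + 140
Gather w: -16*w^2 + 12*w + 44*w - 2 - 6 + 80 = -16*w^2 + 56*w + 72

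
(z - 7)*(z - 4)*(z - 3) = z^3 - 14*z^2 + 61*z - 84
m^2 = m^2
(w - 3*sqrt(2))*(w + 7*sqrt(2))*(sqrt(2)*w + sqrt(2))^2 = 2*w^4 + 4*w^3 + 8*sqrt(2)*w^3 - 82*w^2 + 16*sqrt(2)*w^2 - 168*w + 8*sqrt(2)*w - 84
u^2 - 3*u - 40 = (u - 8)*(u + 5)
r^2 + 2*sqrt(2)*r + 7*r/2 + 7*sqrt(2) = (r + 7/2)*(r + 2*sqrt(2))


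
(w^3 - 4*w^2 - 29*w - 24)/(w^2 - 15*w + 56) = (w^2 + 4*w + 3)/(w - 7)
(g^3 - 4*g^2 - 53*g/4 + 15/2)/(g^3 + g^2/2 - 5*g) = (g^2 - 13*g/2 + 3)/(g*(g - 2))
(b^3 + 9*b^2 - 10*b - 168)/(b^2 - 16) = (b^2 + 13*b + 42)/(b + 4)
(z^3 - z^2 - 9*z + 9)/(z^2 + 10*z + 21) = (z^2 - 4*z + 3)/(z + 7)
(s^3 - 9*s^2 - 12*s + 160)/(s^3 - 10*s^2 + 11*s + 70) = (s^2 - 4*s - 32)/(s^2 - 5*s - 14)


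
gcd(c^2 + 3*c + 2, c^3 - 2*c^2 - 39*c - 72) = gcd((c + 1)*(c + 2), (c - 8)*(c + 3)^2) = 1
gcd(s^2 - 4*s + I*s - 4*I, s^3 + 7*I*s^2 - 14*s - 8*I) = s + I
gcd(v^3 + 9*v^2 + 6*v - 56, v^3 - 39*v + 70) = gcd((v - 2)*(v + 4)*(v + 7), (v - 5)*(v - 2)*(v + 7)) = v^2 + 5*v - 14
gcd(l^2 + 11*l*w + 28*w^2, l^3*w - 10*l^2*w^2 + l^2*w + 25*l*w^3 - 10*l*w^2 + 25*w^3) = 1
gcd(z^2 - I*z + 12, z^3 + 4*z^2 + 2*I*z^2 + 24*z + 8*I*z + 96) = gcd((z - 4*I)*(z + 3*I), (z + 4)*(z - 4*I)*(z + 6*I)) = z - 4*I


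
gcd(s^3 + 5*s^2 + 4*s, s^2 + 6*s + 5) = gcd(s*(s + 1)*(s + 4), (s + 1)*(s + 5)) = s + 1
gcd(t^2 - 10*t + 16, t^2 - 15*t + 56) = t - 8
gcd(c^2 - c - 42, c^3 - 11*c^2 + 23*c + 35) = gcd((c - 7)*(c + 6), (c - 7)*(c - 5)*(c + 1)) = c - 7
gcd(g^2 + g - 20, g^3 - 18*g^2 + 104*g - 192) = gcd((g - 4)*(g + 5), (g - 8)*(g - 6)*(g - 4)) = g - 4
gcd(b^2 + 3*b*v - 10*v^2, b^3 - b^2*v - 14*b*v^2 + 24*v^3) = -b + 2*v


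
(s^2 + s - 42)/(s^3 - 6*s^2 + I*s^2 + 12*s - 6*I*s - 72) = (s + 7)/(s^2 + I*s + 12)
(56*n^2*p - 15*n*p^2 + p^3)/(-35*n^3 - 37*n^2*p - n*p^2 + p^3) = p*(-8*n + p)/(5*n^2 + 6*n*p + p^2)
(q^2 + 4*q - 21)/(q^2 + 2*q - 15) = (q + 7)/(q + 5)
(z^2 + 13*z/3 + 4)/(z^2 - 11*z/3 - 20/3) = (z + 3)/(z - 5)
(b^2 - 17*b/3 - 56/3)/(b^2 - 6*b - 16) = (b + 7/3)/(b + 2)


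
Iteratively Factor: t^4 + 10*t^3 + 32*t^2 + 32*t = (t + 2)*(t^3 + 8*t^2 + 16*t) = t*(t + 2)*(t^2 + 8*t + 16) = t*(t + 2)*(t + 4)*(t + 4)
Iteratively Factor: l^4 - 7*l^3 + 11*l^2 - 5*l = (l - 1)*(l^3 - 6*l^2 + 5*l) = (l - 5)*(l - 1)*(l^2 - l) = (l - 5)*(l - 1)^2*(l)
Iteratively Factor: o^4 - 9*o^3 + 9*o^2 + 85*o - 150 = (o + 3)*(o^3 - 12*o^2 + 45*o - 50) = (o - 2)*(o + 3)*(o^2 - 10*o + 25) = (o - 5)*(o - 2)*(o + 3)*(o - 5)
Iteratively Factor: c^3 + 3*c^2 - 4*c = (c)*(c^2 + 3*c - 4) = c*(c + 4)*(c - 1)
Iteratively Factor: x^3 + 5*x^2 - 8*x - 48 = (x - 3)*(x^2 + 8*x + 16) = (x - 3)*(x + 4)*(x + 4)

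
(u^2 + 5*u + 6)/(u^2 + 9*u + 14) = (u + 3)/(u + 7)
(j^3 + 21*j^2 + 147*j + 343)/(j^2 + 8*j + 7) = (j^2 + 14*j + 49)/(j + 1)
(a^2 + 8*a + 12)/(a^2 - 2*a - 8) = (a + 6)/(a - 4)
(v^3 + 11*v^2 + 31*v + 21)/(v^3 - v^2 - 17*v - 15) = (v + 7)/(v - 5)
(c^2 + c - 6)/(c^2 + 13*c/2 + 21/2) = 2*(c - 2)/(2*c + 7)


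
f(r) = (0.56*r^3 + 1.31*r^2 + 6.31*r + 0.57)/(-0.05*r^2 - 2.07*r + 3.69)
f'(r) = (0.1*r + 2.07)*(0.56*r^3 + 1.31*r^2 + 6.31*r + 0.57)/(-0.05*r^2 - 2.07*r + 3.69)^2 + (1.68*r^2 + 2.62*r + 6.31)/(-0.05*r^2 - 2.07*r + 3.69)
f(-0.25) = -0.22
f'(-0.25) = 1.26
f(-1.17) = -0.98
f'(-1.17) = 0.60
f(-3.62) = -3.01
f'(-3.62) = 1.30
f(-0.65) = -0.62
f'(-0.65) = 0.81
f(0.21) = 0.60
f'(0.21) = 2.52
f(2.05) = -31.21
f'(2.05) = 68.45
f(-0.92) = -0.82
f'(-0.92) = 0.67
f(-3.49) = -2.84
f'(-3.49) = 1.24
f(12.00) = -43.48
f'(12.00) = -4.85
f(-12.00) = -40.05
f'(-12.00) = 8.53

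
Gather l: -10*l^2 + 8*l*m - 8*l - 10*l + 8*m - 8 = -10*l^2 + l*(8*m - 18) + 8*m - 8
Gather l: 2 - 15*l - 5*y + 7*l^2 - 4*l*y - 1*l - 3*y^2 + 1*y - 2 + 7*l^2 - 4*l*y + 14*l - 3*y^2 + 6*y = 14*l^2 + l*(-8*y - 2) - 6*y^2 + 2*y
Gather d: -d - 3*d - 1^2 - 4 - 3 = -4*d - 8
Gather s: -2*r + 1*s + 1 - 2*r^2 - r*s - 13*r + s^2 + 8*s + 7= -2*r^2 - 15*r + s^2 + s*(9 - r) + 8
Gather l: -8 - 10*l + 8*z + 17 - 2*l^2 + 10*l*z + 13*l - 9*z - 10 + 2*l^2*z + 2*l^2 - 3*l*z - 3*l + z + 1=2*l^2*z + 7*l*z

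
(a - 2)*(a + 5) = a^2 + 3*a - 10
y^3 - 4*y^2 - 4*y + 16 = (y - 4)*(y - 2)*(y + 2)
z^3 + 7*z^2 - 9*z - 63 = (z - 3)*(z + 3)*(z + 7)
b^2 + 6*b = b*(b + 6)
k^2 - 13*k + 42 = (k - 7)*(k - 6)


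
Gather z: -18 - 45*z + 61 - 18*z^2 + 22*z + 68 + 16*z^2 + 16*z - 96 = -2*z^2 - 7*z + 15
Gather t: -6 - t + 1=-t - 5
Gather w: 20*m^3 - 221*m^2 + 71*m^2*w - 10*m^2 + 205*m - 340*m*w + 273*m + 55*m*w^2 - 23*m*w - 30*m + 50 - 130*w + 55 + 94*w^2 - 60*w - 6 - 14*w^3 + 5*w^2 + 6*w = 20*m^3 - 231*m^2 + 448*m - 14*w^3 + w^2*(55*m + 99) + w*(71*m^2 - 363*m - 184) + 99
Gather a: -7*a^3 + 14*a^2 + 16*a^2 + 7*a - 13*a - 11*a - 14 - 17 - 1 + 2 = -7*a^3 + 30*a^2 - 17*a - 30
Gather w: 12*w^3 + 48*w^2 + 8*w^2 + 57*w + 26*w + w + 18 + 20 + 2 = 12*w^3 + 56*w^2 + 84*w + 40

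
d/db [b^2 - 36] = 2*b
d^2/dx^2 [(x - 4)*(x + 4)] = 2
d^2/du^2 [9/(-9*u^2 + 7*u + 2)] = 18*(-81*u^2 + 63*u + (18*u - 7)^2 + 18)/(-9*u^2 + 7*u + 2)^3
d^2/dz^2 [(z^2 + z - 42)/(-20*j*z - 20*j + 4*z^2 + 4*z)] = (-(-5*j + 2*z + 1)^2*(z^2 + z - 42) + (-z^2 - z - (2*z + 1)*(-5*j + 2*z + 1) + 42)*(5*j*z + 5*j - z^2 - z) - (5*j*z + 5*j - z^2 - z)^2)/(2*(5*j*z + 5*j - z^2 - z)^3)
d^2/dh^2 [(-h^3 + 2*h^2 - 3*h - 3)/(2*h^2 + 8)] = (h^3 - 33*h^2 - 12*h + 44)/(h^6 + 12*h^4 + 48*h^2 + 64)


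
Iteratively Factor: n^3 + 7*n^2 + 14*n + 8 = (n + 1)*(n^2 + 6*n + 8) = (n + 1)*(n + 4)*(n + 2)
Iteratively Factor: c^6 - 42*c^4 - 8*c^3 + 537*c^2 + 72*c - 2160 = (c - 5)*(c^5 + 5*c^4 - 17*c^3 - 93*c^2 + 72*c + 432) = (c - 5)*(c + 4)*(c^4 + c^3 - 21*c^2 - 9*c + 108) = (c - 5)*(c - 3)*(c + 4)*(c^3 + 4*c^2 - 9*c - 36) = (c - 5)*(c - 3)*(c + 3)*(c + 4)*(c^2 + c - 12) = (c - 5)*(c - 3)^2*(c + 3)*(c + 4)*(c + 4)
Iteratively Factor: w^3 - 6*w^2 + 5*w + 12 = (w + 1)*(w^2 - 7*w + 12) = (w - 3)*(w + 1)*(w - 4)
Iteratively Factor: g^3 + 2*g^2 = (g)*(g^2 + 2*g) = g*(g + 2)*(g)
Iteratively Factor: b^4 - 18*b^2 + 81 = (b - 3)*(b^3 + 3*b^2 - 9*b - 27) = (b - 3)^2*(b^2 + 6*b + 9) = (b - 3)^2*(b + 3)*(b + 3)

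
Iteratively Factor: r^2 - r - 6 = (r - 3)*(r + 2)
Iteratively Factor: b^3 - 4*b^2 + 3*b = (b - 1)*(b^2 - 3*b) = (b - 3)*(b - 1)*(b)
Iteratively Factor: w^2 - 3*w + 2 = (w - 1)*(w - 2)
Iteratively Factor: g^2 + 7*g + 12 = (g + 3)*(g + 4)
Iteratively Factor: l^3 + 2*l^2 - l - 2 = (l - 1)*(l^2 + 3*l + 2) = (l - 1)*(l + 2)*(l + 1)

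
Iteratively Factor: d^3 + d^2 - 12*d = (d + 4)*(d^2 - 3*d) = (d - 3)*(d + 4)*(d)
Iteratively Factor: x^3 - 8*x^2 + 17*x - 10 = (x - 1)*(x^2 - 7*x + 10) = (x - 5)*(x - 1)*(x - 2)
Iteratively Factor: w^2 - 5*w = (w)*(w - 5)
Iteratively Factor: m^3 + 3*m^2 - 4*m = (m - 1)*(m^2 + 4*m) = m*(m - 1)*(m + 4)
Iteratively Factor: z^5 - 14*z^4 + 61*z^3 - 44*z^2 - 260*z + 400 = (z - 5)*(z^4 - 9*z^3 + 16*z^2 + 36*z - 80) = (z - 5)^2*(z^3 - 4*z^2 - 4*z + 16) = (z - 5)^2*(z + 2)*(z^2 - 6*z + 8) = (z - 5)^2*(z - 4)*(z + 2)*(z - 2)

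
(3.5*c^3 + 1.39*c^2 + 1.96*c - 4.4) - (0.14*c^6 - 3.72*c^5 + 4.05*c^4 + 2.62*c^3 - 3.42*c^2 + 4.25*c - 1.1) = -0.14*c^6 + 3.72*c^5 - 4.05*c^4 + 0.88*c^3 + 4.81*c^2 - 2.29*c - 3.3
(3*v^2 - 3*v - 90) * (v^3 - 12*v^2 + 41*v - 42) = 3*v^5 - 39*v^4 + 69*v^3 + 831*v^2 - 3564*v + 3780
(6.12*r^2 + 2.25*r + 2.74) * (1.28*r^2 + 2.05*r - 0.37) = 7.8336*r^4 + 15.426*r^3 + 5.8553*r^2 + 4.7845*r - 1.0138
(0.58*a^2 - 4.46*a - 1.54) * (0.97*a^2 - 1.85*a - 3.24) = 0.5626*a^4 - 5.3992*a^3 + 4.878*a^2 + 17.2994*a + 4.9896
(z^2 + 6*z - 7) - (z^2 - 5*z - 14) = 11*z + 7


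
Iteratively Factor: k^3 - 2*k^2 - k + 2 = (k - 1)*(k^2 - k - 2) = (k - 1)*(k + 1)*(k - 2)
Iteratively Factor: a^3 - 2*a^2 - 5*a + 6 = (a + 2)*(a^2 - 4*a + 3) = (a - 3)*(a + 2)*(a - 1)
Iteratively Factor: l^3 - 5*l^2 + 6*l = (l - 3)*(l^2 - 2*l) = (l - 3)*(l - 2)*(l)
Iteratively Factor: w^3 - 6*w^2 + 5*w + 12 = (w - 4)*(w^2 - 2*w - 3) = (w - 4)*(w + 1)*(w - 3)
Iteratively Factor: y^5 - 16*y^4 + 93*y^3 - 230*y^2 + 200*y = (y - 5)*(y^4 - 11*y^3 + 38*y^2 - 40*y) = y*(y - 5)*(y^3 - 11*y^2 + 38*y - 40) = y*(y - 5)*(y - 4)*(y^2 - 7*y + 10) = y*(y - 5)*(y - 4)*(y - 2)*(y - 5)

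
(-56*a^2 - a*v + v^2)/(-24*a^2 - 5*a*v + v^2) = (7*a + v)/(3*a + v)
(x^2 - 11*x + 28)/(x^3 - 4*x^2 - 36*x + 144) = (x - 7)/(x^2 - 36)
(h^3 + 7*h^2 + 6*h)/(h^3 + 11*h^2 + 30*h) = (h + 1)/(h + 5)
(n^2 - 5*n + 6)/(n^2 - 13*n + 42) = (n^2 - 5*n + 6)/(n^2 - 13*n + 42)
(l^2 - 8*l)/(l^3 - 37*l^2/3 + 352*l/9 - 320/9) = 9*l/(9*l^2 - 39*l + 40)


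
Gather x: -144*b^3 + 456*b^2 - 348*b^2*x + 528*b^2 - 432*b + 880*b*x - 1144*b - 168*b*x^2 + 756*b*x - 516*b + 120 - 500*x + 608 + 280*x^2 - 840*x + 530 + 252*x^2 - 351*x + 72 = -144*b^3 + 984*b^2 - 2092*b + x^2*(532 - 168*b) + x*(-348*b^2 + 1636*b - 1691) + 1330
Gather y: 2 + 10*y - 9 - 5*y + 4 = 5*y - 3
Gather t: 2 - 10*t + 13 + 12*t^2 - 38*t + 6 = 12*t^2 - 48*t + 21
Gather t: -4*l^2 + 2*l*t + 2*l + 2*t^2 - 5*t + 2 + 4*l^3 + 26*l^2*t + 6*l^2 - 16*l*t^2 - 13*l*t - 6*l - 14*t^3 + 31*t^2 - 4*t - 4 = 4*l^3 + 2*l^2 - 4*l - 14*t^3 + t^2*(33 - 16*l) + t*(26*l^2 - 11*l - 9) - 2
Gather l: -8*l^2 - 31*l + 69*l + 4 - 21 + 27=-8*l^2 + 38*l + 10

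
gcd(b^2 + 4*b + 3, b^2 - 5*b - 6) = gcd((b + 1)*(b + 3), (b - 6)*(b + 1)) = b + 1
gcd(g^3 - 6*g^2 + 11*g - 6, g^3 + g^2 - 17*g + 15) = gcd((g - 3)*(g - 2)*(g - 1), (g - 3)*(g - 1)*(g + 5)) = g^2 - 4*g + 3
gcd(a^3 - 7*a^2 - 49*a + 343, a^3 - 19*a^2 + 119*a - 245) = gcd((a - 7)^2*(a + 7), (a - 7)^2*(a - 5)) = a^2 - 14*a + 49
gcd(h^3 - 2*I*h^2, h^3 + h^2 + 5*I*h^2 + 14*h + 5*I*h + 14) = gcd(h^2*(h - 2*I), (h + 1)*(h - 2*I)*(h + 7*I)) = h - 2*I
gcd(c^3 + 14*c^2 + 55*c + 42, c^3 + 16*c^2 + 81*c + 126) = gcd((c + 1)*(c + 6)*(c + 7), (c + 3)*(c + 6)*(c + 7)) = c^2 + 13*c + 42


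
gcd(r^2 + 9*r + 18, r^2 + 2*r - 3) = r + 3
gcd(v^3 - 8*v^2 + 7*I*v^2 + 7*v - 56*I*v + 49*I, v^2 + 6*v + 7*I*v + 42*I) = v + 7*I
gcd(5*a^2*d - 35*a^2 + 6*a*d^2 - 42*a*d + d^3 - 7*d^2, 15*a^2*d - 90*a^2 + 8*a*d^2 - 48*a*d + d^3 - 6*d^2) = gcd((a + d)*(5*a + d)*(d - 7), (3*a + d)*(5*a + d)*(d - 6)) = 5*a + d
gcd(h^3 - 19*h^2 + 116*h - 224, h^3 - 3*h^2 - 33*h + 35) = h - 7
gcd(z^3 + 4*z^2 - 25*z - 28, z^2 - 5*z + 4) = z - 4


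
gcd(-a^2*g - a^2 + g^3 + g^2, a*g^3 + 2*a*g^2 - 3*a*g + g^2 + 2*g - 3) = 1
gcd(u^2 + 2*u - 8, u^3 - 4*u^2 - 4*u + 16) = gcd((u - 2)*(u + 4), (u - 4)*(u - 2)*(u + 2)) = u - 2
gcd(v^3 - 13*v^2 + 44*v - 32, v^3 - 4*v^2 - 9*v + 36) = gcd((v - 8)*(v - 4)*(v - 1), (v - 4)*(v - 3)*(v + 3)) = v - 4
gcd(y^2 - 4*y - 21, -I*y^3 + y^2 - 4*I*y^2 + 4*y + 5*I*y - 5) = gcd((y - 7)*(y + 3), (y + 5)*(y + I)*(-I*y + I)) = 1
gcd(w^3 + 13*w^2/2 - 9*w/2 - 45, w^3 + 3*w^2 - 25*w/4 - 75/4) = w^2 + w/2 - 15/2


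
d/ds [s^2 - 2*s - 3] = 2*s - 2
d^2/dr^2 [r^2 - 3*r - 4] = 2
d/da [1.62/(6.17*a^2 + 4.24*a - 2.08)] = (-19.9908*a - 6.8688)/(6.17*a^2 + 4.24*a - 2.08)^2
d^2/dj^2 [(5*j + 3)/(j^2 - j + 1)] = 2*((2 - 15*j)*(j^2 - j + 1) + (2*j - 1)^2*(5*j + 3))/(j^2 - j + 1)^3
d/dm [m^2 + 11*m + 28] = 2*m + 11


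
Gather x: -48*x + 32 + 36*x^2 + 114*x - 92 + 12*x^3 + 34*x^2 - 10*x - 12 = 12*x^3 + 70*x^2 + 56*x - 72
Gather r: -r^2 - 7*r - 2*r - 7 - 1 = -r^2 - 9*r - 8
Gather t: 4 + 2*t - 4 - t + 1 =t + 1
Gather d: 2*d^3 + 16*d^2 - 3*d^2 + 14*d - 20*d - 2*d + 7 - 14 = 2*d^3 + 13*d^2 - 8*d - 7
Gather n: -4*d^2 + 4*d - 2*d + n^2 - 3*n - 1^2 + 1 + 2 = -4*d^2 + 2*d + n^2 - 3*n + 2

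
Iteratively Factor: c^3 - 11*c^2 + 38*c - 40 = (c - 2)*(c^2 - 9*c + 20) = (c - 4)*(c - 2)*(c - 5)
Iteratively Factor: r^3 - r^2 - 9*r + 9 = (r + 3)*(r^2 - 4*r + 3) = (r - 3)*(r + 3)*(r - 1)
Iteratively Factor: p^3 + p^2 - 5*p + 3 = (p - 1)*(p^2 + 2*p - 3) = (p - 1)^2*(p + 3)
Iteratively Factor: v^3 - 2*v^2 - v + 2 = (v - 2)*(v^2 - 1) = (v - 2)*(v + 1)*(v - 1)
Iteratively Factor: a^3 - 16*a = (a)*(a^2 - 16) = a*(a - 4)*(a + 4)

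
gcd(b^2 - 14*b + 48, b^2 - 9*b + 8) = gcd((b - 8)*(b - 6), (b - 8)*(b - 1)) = b - 8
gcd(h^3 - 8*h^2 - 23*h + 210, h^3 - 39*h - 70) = h^2 - 2*h - 35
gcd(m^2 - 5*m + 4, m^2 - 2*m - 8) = m - 4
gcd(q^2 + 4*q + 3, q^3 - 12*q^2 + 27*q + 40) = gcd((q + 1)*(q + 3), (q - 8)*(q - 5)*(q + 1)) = q + 1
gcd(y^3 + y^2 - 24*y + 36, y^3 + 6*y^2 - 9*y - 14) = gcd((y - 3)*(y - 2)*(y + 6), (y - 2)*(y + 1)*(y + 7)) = y - 2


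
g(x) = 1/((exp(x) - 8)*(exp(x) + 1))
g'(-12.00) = 0.00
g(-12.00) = -0.12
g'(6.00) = 0.00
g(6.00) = 0.00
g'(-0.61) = 0.02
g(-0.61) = -0.09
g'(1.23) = 0.00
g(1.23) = -0.05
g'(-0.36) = 0.03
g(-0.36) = -0.08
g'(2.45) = -0.09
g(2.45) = 0.02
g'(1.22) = 0.00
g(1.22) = -0.05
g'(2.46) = -0.09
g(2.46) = 0.02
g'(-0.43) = 0.03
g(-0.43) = -0.08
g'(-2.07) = 0.01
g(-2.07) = -0.11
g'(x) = -exp(x)/((exp(x) - 8)*(exp(x) + 1)^2) - exp(x)/((exp(x) - 8)^2*(exp(x) + 1))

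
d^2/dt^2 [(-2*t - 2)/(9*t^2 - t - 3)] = 4*((t + 1)*(18*t - 1)^2 + (27*t + 8)*(-9*t^2 + t + 3))/(-9*t^2 + t + 3)^3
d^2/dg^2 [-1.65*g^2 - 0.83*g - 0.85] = -3.30000000000000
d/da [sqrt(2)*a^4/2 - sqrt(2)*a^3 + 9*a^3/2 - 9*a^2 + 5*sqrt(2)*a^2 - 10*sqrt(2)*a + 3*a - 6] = 2*sqrt(2)*a^3 - 3*sqrt(2)*a^2 + 27*a^2/2 - 18*a + 10*sqrt(2)*a - 10*sqrt(2) + 3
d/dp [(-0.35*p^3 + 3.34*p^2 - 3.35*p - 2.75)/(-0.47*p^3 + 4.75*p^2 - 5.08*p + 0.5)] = (-5.55111512312578e-17*p^5 - 0.0926999999999989*p^4 + 0.406999999999996*p^3 - 5.4572*p^2 + 29.465*p - 15.645)/(0.2209*p^6 - 4.465*p^5 + 27.3377*p^4 - 48.73*p^3 + 30.5564*p^2 - 5.08*p + 0.25)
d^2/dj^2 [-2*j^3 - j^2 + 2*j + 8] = -12*j - 2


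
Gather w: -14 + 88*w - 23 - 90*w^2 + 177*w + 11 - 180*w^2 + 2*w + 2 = -270*w^2 + 267*w - 24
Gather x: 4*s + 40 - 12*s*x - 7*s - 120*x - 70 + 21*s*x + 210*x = -3*s + x*(9*s + 90) - 30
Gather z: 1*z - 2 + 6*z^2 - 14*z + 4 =6*z^2 - 13*z + 2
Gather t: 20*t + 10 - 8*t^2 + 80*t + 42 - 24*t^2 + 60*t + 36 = -32*t^2 + 160*t + 88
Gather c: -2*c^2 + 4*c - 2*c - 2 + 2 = -2*c^2 + 2*c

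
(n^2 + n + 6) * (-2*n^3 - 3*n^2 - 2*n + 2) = -2*n^5 - 5*n^4 - 17*n^3 - 18*n^2 - 10*n + 12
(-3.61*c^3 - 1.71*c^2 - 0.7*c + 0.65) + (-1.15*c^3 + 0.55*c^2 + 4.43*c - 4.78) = -4.76*c^3 - 1.16*c^2 + 3.73*c - 4.13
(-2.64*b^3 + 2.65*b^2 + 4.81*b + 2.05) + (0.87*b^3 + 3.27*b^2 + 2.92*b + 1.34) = -1.77*b^3 + 5.92*b^2 + 7.73*b + 3.39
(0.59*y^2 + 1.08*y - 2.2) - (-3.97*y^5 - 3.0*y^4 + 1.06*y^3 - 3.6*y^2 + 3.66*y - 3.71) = 3.97*y^5 + 3.0*y^4 - 1.06*y^3 + 4.19*y^2 - 2.58*y + 1.51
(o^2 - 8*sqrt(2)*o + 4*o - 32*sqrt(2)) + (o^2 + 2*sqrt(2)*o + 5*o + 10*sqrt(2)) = 2*o^2 - 6*sqrt(2)*o + 9*o - 22*sqrt(2)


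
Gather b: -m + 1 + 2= 3 - m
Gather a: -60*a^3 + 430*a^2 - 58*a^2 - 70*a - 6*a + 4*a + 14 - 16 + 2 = -60*a^3 + 372*a^2 - 72*a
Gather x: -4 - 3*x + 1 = -3*x - 3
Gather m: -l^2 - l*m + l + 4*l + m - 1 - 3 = -l^2 + 5*l + m*(1 - l) - 4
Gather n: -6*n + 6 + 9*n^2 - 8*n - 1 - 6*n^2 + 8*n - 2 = 3*n^2 - 6*n + 3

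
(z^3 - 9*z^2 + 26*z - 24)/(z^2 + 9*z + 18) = (z^3 - 9*z^2 + 26*z - 24)/(z^2 + 9*z + 18)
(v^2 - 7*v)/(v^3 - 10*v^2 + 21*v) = 1/(v - 3)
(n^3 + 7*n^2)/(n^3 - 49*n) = n/(n - 7)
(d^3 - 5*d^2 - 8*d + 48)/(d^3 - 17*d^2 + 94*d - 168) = (d^2 - d - 12)/(d^2 - 13*d + 42)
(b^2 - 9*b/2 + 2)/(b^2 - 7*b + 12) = (b - 1/2)/(b - 3)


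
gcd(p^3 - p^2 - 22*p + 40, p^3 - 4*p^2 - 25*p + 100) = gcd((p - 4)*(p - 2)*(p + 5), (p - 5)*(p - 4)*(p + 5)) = p^2 + p - 20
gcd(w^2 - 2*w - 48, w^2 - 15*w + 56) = w - 8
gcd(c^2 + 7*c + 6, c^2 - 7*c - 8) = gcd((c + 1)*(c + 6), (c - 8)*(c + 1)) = c + 1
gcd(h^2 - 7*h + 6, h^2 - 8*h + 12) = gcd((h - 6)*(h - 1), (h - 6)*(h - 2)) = h - 6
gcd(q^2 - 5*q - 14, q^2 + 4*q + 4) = q + 2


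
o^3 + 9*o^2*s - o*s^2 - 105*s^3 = (o - 3*s)*(o + 5*s)*(o + 7*s)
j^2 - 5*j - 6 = (j - 6)*(j + 1)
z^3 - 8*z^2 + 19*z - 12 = (z - 4)*(z - 3)*(z - 1)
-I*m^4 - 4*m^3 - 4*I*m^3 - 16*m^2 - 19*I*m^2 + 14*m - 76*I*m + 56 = (m + 4)*(m - 7*I)*(m + 2*I)*(-I*m + 1)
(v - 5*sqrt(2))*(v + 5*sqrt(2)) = v^2 - 50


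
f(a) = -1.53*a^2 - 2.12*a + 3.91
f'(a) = -3.06*a - 2.12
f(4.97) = -44.42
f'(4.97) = -17.33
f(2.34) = -9.43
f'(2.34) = -9.28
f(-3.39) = -6.49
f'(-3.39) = 8.25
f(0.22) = 3.37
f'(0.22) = -2.79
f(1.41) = -2.12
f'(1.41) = -6.43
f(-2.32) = 0.59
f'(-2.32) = 4.98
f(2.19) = -8.07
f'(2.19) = -8.82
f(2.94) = -15.55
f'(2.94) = -11.12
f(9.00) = -139.10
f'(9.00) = -29.66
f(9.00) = -139.10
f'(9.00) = -29.66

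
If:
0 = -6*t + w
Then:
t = w/6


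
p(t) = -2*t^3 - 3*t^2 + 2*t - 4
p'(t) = -6*t^2 - 6*t + 2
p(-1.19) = -7.26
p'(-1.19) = 0.64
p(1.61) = -16.90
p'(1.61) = -23.21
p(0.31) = -3.73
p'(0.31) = -0.44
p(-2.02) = -3.80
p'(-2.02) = -10.36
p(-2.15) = -2.29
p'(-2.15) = -12.84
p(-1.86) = -5.23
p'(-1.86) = -7.60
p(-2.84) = 11.94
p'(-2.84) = -29.35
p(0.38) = -3.78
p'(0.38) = -1.15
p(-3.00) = 17.00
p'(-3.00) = -34.00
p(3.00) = -79.00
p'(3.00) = -70.00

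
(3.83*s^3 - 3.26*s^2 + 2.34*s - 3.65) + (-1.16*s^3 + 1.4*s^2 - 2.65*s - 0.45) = 2.67*s^3 - 1.86*s^2 - 0.31*s - 4.1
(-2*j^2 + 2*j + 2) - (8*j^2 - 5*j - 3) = -10*j^2 + 7*j + 5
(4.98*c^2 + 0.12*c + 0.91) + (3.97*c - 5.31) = 4.98*c^2 + 4.09*c - 4.4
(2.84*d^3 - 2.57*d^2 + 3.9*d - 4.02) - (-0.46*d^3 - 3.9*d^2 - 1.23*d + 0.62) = 3.3*d^3 + 1.33*d^2 + 5.13*d - 4.64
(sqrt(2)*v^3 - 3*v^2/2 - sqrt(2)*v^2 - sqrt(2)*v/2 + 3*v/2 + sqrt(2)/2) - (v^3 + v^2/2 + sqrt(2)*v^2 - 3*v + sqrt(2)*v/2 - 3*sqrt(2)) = -v^3 + sqrt(2)*v^3 - 2*sqrt(2)*v^2 - 2*v^2 - sqrt(2)*v + 9*v/2 + 7*sqrt(2)/2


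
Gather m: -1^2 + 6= 5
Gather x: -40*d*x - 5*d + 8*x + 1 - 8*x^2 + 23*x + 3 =-5*d - 8*x^2 + x*(31 - 40*d) + 4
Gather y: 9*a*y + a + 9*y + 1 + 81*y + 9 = a + y*(9*a + 90) + 10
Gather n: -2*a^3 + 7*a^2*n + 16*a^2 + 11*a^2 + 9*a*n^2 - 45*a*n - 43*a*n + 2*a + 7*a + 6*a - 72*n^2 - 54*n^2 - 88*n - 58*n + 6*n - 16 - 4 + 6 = -2*a^3 + 27*a^2 + 15*a + n^2*(9*a - 126) + n*(7*a^2 - 88*a - 140) - 14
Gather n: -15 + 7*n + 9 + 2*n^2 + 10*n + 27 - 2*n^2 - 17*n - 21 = 0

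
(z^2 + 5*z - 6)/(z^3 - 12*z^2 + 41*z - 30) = (z + 6)/(z^2 - 11*z + 30)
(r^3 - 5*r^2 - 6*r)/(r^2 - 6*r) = r + 1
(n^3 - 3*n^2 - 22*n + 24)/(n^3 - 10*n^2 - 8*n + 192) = (n - 1)/(n - 8)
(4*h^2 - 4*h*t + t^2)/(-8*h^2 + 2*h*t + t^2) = (-2*h + t)/(4*h + t)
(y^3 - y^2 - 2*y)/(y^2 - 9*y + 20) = y*(y^2 - y - 2)/(y^2 - 9*y + 20)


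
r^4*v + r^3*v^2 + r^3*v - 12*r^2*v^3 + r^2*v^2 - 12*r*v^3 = r*(r - 3*v)*(r + 4*v)*(r*v + v)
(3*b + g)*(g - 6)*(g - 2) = 3*b*g^2 - 24*b*g + 36*b + g^3 - 8*g^2 + 12*g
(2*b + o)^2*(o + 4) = 4*b^2*o + 16*b^2 + 4*b*o^2 + 16*b*o + o^3 + 4*o^2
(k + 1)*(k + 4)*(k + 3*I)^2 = k^4 + 5*k^3 + 6*I*k^3 - 5*k^2 + 30*I*k^2 - 45*k + 24*I*k - 36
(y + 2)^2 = y^2 + 4*y + 4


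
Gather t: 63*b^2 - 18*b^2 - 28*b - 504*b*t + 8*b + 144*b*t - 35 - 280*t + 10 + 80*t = 45*b^2 - 20*b + t*(-360*b - 200) - 25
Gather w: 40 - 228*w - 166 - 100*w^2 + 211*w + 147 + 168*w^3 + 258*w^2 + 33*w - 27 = 168*w^3 + 158*w^2 + 16*w - 6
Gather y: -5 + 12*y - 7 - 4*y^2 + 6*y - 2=-4*y^2 + 18*y - 14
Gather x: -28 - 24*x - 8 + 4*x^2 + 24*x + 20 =4*x^2 - 16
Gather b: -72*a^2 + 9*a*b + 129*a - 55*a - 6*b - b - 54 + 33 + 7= -72*a^2 + 74*a + b*(9*a - 7) - 14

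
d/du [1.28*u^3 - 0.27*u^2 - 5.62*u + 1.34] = 3.84*u^2 - 0.54*u - 5.62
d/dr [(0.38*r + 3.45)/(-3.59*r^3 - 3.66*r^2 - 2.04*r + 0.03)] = (2.7284*r^3 + 38.5473*r^2 + 25.254*r + 7.0494)/(12.8881*r^6 + 26.2788*r^5 + 28.0428*r^4 + 14.7174*r^3 + 3.942*r^2 - 0.1224*r + 0.0009)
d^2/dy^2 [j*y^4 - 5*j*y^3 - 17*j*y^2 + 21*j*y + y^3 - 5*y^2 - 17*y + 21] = 12*j*y^2 - 30*j*y - 34*j + 6*y - 10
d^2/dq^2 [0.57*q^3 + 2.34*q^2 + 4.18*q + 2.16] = 3.42*q + 4.68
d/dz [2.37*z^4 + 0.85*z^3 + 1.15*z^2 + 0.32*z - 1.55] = 9.48*z^3 + 2.55*z^2 + 2.3*z + 0.32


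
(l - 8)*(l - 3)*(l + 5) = l^3 - 6*l^2 - 31*l + 120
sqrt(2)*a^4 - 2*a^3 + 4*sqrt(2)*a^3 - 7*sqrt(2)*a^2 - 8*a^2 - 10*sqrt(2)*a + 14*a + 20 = (a - 2)*(a + 5)*(a - sqrt(2))*(sqrt(2)*a + sqrt(2))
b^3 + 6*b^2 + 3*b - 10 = (b - 1)*(b + 2)*(b + 5)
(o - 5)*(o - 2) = o^2 - 7*o + 10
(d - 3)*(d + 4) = d^2 + d - 12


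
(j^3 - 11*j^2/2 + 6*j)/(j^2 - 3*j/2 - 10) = j*(2*j - 3)/(2*j + 5)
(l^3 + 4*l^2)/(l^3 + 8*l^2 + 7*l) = l*(l + 4)/(l^2 + 8*l + 7)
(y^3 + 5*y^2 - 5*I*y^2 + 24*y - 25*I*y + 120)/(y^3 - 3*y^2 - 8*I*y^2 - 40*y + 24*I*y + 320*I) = (y + 3*I)/(y - 8)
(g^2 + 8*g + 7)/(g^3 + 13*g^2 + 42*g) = (g + 1)/(g*(g + 6))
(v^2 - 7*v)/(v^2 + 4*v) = (v - 7)/(v + 4)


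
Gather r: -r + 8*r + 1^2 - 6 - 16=7*r - 21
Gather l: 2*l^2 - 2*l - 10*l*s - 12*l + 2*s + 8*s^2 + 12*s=2*l^2 + l*(-10*s - 14) + 8*s^2 + 14*s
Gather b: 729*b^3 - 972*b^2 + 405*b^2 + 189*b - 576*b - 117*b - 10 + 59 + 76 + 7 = 729*b^3 - 567*b^2 - 504*b + 132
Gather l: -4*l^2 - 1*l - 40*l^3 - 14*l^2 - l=-40*l^3 - 18*l^2 - 2*l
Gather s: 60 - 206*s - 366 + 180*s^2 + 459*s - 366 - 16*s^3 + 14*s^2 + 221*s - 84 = -16*s^3 + 194*s^2 + 474*s - 756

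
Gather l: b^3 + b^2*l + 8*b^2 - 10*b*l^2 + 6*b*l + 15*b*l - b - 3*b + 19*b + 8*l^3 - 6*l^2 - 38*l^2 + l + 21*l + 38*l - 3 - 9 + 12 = b^3 + 8*b^2 + 15*b + 8*l^3 + l^2*(-10*b - 44) + l*(b^2 + 21*b + 60)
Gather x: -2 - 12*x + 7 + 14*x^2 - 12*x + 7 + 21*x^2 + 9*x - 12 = 35*x^2 - 15*x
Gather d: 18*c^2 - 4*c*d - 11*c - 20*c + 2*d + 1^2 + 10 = 18*c^2 - 31*c + d*(2 - 4*c) + 11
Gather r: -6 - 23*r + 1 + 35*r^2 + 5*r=35*r^2 - 18*r - 5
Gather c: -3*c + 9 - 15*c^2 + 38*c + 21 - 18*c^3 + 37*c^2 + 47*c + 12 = -18*c^3 + 22*c^2 + 82*c + 42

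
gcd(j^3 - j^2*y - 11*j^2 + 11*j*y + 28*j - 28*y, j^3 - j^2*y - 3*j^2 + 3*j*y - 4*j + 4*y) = -j^2 + j*y + 4*j - 4*y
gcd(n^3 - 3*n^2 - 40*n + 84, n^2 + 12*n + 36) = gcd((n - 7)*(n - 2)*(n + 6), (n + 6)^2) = n + 6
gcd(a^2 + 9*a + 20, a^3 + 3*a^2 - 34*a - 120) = a^2 + 9*a + 20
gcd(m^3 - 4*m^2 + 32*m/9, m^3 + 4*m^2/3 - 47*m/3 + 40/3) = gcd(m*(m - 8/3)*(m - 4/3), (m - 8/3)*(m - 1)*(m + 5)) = m - 8/3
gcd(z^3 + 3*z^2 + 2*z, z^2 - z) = z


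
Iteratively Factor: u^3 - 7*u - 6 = (u - 3)*(u^2 + 3*u + 2) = (u - 3)*(u + 1)*(u + 2)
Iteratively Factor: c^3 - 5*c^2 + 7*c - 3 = (c - 1)*(c^2 - 4*c + 3) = (c - 3)*(c - 1)*(c - 1)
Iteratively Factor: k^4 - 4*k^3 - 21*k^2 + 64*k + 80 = (k - 5)*(k^3 + k^2 - 16*k - 16) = (k - 5)*(k - 4)*(k^2 + 5*k + 4) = (k - 5)*(k - 4)*(k + 4)*(k + 1)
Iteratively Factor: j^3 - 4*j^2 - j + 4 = (j - 4)*(j^2 - 1) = (j - 4)*(j + 1)*(j - 1)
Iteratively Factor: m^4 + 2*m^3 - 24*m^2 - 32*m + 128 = (m - 4)*(m^3 + 6*m^2 - 32) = (m - 4)*(m + 4)*(m^2 + 2*m - 8) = (m - 4)*(m - 2)*(m + 4)*(m + 4)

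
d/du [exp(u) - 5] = exp(u)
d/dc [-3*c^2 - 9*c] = -6*c - 9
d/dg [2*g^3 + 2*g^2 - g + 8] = 6*g^2 + 4*g - 1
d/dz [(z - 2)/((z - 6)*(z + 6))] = (-z^2 + 4*z - 36)/(z^4 - 72*z^2 + 1296)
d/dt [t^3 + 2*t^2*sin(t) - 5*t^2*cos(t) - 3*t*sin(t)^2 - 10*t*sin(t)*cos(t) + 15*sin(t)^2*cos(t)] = 5*t^2*sin(t) + 2*t^2*cos(t) + 3*t^2 + 4*t*sin(t) - 3*t*sin(2*t) - 10*t*cos(t) - 10*t*cos(2*t) - 15*sin(t)/4 - 5*sin(2*t) + 45*sin(3*t)/4 + 3*cos(2*t)/2 - 3/2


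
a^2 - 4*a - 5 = (a - 5)*(a + 1)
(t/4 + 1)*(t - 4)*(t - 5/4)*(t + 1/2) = t^4/4 - 3*t^3/16 - 133*t^2/32 + 3*t + 5/2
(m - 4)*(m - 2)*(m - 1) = m^3 - 7*m^2 + 14*m - 8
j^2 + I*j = j*(j + I)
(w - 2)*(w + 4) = w^2 + 2*w - 8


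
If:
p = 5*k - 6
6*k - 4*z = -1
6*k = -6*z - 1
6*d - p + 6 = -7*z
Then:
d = -77/36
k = -1/6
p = -41/6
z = 0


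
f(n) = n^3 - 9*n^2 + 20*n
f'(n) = 3*n^2 - 18*n + 20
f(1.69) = 12.92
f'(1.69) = -1.85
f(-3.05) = -173.10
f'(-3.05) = 102.81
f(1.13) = 12.55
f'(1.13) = 3.49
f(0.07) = 1.36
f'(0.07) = 18.75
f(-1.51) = -54.16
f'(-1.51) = 54.02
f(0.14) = 2.63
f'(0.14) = 17.54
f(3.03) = 5.79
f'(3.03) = -7.00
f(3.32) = 3.79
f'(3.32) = -6.69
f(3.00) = 6.00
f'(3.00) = -7.00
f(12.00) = 672.00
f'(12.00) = 236.00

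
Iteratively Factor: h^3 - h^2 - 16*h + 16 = (h + 4)*(h^2 - 5*h + 4) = (h - 4)*(h + 4)*(h - 1)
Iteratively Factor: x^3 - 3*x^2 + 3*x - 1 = (x - 1)*(x^2 - 2*x + 1) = (x - 1)^2*(x - 1)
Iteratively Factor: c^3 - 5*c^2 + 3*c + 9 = (c + 1)*(c^2 - 6*c + 9) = (c - 3)*(c + 1)*(c - 3)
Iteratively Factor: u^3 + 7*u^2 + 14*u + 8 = (u + 1)*(u^2 + 6*u + 8) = (u + 1)*(u + 2)*(u + 4)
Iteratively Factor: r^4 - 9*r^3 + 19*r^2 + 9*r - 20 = (r + 1)*(r^3 - 10*r^2 + 29*r - 20) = (r - 4)*(r + 1)*(r^2 - 6*r + 5) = (r - 4)*(r - 1)*(r + 1)*(r - 5)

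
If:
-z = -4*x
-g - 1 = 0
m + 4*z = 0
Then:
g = -1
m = -4*z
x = z/4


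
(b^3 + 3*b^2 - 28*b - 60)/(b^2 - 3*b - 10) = b + 6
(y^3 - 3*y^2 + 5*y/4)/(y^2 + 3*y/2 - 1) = y*(2*y - 5)/(2*(y + 2))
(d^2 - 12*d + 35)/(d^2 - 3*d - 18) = (-d^2 + 12*d - 35)/(-d^2 + 3*d + 18)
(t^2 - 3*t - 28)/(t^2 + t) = (t^2 - 3*t - 28)/(t*(t + 1))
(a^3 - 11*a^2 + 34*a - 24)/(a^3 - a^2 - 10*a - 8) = (a^2 - 7*a + 6)/(a^2 + 3*a + 2)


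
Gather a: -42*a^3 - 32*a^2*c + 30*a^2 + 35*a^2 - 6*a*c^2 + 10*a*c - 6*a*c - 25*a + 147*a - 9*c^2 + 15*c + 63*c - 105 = -42*a^3 + a^2*(65 - 32*c) + a*(-6*c^2 + 4*c + 122) - 9*c^2 + 78*c - 105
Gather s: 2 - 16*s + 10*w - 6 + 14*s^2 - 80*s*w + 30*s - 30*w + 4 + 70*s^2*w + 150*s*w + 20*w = s^2*(70*w + 14) + s*(70*w + 14)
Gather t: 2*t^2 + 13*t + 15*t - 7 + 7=2*t^2 + 28*t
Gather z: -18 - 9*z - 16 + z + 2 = -8*z - 32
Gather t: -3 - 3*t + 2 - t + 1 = -4*t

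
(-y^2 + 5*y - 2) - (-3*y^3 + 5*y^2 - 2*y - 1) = 3*y^3 - 6*y^2 + 7*y - 1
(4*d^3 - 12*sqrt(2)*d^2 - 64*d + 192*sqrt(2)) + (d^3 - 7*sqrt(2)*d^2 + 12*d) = 5*d^3 - 19*sqrt(2)*d^2 - 52*d + 192*sqrt(2)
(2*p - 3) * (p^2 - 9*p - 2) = 2*p^3 - 21*p^2 + 23*p + 6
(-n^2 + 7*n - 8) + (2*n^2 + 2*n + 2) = n^2 + 9*n - 6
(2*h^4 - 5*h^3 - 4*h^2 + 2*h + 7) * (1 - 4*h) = -8*h^5 + 22*h^4 + 11*h^3 - 12*h^2 - 26*h + 7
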